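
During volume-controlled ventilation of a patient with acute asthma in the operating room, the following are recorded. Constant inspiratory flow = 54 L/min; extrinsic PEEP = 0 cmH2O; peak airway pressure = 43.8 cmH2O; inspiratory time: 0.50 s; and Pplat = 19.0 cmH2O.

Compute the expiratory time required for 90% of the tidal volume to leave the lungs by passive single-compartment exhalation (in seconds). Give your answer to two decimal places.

Flow: 54 L/min ÷ 60 = 0.9 L/s.
Vt = flow × Ti = 0.9 L/s × 0.50 s × 1000 mL/L = 450.0 mL.
R = (PIP − Pplat)/V̇ = (43.8 − 19.0) / 0.9 = 24.8/0.9 = 27.556 cmH2O·s/L.
C = Vt/(Pplat − PEEP) = 450.0 / (19.0 − 0) = 450.0/19.0 = 23.684 mL/cmH2O.
τ = R × C = 27.556 × 0.02368 L/cmH2O = 0.6525 s.
t = −τ·ln(1 − 0.90) = −0.6525·ln(0.1) = 1.502 s.

1.50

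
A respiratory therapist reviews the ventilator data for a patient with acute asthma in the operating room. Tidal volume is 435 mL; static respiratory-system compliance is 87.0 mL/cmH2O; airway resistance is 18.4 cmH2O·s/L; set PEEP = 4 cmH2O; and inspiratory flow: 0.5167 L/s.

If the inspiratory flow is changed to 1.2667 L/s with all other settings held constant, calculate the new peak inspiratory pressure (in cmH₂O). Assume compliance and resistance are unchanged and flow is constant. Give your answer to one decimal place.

32.3

PIP = Vt/C + R·V̇ + PEEP (constant-flow equation of motion).
Only the resistive term changes: ΔPIP = R × ΔV̇ = 18.4 × (1.2667 − 0.5167) = 18.4 × 0.75 = 13.8 cmH2O.
Original PIP = 435/87.0 + 18.4×0.5167 + 4 = 18.507 cmH2O; new PIP = 18.507 + (13.8) = 32.307 cmH2O.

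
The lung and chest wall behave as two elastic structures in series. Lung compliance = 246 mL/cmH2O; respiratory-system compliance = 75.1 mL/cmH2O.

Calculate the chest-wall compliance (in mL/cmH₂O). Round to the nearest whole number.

1/Ccw = 1/Crs − 1/CL.
1/Ccw = 1/75.1 − 1/246 = 0.009251.
Ccw = 108.1 mL/cmH2O.

108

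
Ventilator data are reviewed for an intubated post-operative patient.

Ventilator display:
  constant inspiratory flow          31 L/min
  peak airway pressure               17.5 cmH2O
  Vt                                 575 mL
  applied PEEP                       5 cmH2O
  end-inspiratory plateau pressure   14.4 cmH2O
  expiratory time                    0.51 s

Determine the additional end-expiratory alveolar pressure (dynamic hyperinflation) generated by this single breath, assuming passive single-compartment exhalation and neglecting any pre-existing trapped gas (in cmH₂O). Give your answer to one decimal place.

Flow: 31 L/min ÷ 60 = 0.5167 L/s.
R = (PIP − Pplat)/V̇ = (17.5 − 14.4) / 0.5167 = 3.1/0.5167 = 6.0 cmH2O·s/L.
C = Vt/(Pplat − PEEP) = 575.0 / (14.4 − 5) = 575.0/9.4 = 61.17 mL/cmH2O.
τ = R × C = 6.0 × 0.06117 L/cmH2O = 0.367 s.
Fraction remaining = e^(−Te/τ) = e^(−0.51/0.367) = 0.2492; trapped volume = 575.0 × 0.2492 = 143.29 mL.
Additional alveolar pressure from trapping ≈ V_trapped / C = 143.29 / 61.17 = 2.342 cmH2O.

2.3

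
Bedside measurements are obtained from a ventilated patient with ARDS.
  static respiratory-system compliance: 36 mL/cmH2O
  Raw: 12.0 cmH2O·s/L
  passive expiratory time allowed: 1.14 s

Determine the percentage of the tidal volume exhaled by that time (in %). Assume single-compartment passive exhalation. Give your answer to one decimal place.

τ = R × C = 12.0 × 36 mL/cmH2O = 12.0 × 0.036 L/cmH2O = 0.432 s.
Passive exhalation: V(t)/V₀ = e^(−t/τ) = e^(−1.14/0.432) = 0.07144.
Fraction exhaled = 1 − 0.07144 = 0.9286 → 92.86%.

92.9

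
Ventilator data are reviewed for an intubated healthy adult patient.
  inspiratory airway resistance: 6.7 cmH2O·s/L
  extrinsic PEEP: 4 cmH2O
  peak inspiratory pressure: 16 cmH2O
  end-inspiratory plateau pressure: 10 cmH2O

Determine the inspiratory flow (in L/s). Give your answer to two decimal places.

0.90

flow = (PIP − Pplat) / Raw = 6.0 / 6.7 = 0.8955 L/s.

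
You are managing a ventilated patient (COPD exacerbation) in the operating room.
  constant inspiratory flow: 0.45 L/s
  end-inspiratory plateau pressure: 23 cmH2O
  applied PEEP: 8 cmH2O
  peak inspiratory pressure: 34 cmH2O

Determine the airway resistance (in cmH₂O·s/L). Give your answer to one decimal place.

24.4

Raw = (PIP − Pplat) / flow = (34 − 23) / 0.45 = 11.0 / 0.45 = 24.444 cmH2O·s/L.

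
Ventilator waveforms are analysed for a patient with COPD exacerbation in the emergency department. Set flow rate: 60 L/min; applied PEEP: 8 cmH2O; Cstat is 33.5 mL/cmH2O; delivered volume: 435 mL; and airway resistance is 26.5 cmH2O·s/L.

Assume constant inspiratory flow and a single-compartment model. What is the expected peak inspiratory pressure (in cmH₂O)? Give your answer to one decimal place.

Flow: 60 L/min ÷ 60 = 1 L/s.
Equation of motion (constant flow): PIP = Vt/C + R·V̇ + PEEP.
PIP = 435/33.5 + 26.5×1 + 8 = 12.985 + 26.5 + 8 = 47.485 cmH2O.

47.5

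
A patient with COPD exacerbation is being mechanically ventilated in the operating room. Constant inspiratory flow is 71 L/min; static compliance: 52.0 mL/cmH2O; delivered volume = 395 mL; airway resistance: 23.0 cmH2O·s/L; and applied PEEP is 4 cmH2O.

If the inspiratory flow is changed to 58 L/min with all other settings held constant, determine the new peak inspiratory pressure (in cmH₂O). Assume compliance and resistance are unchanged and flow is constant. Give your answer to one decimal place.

33.8

Flow: 71 L/min ÷ 60 = 1.1833 L/s.
New flow: 58 L/min ÷ 60 = 0.9667 L/s.
PIP = Vt/C + R·V̇ + PEEP (constant-flow equation of motion).
Only the resistive term changes: ΔPIP = R × ΔV̇ = 23.0 × (0.9667 − 1.1833) = 23.0 × -0.2166 = -4.982 cmH2O.
Original PIP = 395/52.0 + 23.0×1.1833 + 4 = 38.812 cmH2O; new PIP = 38.812 + (-4.982) = 33.83 cmH2O.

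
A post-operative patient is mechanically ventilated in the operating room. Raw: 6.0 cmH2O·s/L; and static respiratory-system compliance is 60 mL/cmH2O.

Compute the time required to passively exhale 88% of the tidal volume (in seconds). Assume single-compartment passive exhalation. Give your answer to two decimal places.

0.76

τ = R × C = 6.0 × 60 mL/cmH2O = 6.0 × 0.060 L/cmH2O = 0.36 s.
Exhaled fraction f = 1 − e^(−t/τ) → t = −τ·ln(1 − f) = −0.36·ln(0.12) = 0.7633 s.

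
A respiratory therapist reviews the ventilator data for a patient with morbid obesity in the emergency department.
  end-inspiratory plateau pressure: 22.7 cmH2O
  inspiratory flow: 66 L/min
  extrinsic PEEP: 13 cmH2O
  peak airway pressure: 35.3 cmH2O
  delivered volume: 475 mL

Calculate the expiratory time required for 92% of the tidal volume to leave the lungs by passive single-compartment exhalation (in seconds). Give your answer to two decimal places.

Flow: 66 L/min ÷ 60 = 1.1 L/s.
R = (PIP − Pplat)/V̇ = (35.3 − 22.7) / 1.1 = 12.6/1.1 = 11.455 cmH2O·s/L.
C = Vt/(Pplat − PEEP) = 475.0 / (22.7 − 13) = 475.0/9.7 = 48.969 mL/cmH2O.
τ = R × C = 11.455 × 0.04897 L/cmH2O = 0.561 s.
t = −τ·ln(1 − 0.92) = −0.561·ln(0.08) = 1.417 s.

1.42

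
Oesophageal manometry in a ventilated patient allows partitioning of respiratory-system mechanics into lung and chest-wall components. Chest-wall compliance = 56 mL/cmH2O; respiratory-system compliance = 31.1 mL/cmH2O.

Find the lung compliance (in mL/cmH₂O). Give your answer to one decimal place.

1/CL = 1/Crs − 1/Ccw.
1/CL = 1/31.1 − 1/56 = 0.0143.
CL = 69.93 mL/cmH2O.

69.9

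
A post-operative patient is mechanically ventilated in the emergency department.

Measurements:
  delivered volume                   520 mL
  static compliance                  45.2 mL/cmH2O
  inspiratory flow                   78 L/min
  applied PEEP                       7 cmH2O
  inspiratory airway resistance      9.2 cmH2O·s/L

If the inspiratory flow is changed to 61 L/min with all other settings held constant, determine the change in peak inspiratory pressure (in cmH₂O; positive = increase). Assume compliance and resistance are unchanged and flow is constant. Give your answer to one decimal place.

Flow: 78 L/min ÷ 60 = 1.3 L/s.
New flow: 61 L/min ÷ 60 = 1.0167 L/s.
PIP = Vt/C + R·V̇ + PEEP (constant-flow equation of motion).
Only the resistive term changes: ΔPIP = R × ΔV̇ = 9.2 × (1.0167 − 1.3) = 9.2 × -0.2833 = -2.606 cmH2O.

-2.6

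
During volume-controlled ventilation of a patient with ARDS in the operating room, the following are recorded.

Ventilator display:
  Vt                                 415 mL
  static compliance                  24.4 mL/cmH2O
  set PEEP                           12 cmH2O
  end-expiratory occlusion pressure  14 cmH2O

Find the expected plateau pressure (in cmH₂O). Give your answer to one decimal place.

31.0

End-expiratory occlusion gives total PEEP = 14 cmH2O (intrinsic PEEP = 14 − 12 = 2). Use total PEEP for the elastic gradient.
Pplat = PEEPtotal + Vt / Cstat = 14 + 415 / 24.4 = 14 + 17.008 = 31.008 cmH2O.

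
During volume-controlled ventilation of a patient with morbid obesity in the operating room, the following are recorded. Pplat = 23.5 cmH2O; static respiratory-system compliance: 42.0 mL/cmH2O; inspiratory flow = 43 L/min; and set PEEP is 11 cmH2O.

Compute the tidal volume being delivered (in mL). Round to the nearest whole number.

525

Vt = Cstat × (Pplat − PEEP) = 42.0 × (23.5 − 11) = 42.0 × 12.5 = 525.0 mL.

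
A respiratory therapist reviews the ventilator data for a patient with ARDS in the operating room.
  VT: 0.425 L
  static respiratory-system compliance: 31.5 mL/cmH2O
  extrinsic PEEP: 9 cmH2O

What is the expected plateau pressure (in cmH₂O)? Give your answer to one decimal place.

Pplat = PEEP + Vt / Cstat = 9 + 425 / 31.5 = 9 + 13.492 = 22.492 cmH2O.

22.5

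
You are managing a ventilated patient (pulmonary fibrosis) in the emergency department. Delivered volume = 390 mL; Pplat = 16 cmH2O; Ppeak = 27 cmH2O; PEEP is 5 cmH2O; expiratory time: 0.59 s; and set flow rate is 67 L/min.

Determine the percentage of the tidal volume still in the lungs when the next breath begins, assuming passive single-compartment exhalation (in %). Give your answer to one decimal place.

18.5

Flow: 67 L/min ÷ 60 = 1.1167 L/s.
R = (PIP − Pplat)/V̇ = (27 − 16) / 1.1167 = 11.0/1.1167 = 9.85 cmH2O·s/L.
C = Vt/(Pplat − PEEP) = 390.0 / (16 − 5) = 390.0/11.0 = 35.455 mL/cmH2O.
τ = R × C = 9.85 × 0.03546 L/cmH2O = 0.3493 s.
Fraction remaining at end-expiration = e^(−Te/τ) = e^(−0.59/0.3493) = 0.1847 → 18.47%.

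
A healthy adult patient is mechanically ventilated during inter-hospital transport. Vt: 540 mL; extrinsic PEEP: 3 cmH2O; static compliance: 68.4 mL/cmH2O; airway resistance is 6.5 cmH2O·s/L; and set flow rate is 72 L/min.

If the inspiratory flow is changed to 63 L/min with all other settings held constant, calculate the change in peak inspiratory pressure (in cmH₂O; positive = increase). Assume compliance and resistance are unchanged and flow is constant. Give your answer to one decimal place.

-1.0

Flow: 72 L/min ÷ 60 = 1.2 L/s.
New flow: 63 L/min ÷ 60 = 1.05 L/s.
PIP = Vt/C + R·V̇ + PEEP (constant-flow equation of motion).
Only the resistive term changes: ΔPIP = R × ΔV̇ = 6.5 × (1.05 − 1.2) = 6.5 × -0.15 = -0.975 cmH2O.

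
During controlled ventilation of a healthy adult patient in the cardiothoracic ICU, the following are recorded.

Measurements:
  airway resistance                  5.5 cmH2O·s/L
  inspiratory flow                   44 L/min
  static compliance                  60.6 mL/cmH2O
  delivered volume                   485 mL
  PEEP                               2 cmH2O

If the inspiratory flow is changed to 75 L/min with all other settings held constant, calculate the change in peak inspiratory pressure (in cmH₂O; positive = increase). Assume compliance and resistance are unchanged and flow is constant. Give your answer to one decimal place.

Flow: 44 L/min ÷ 60 = 0.7333 L/s.
New flow: 75 L/min ÷ 60 = 1.25 L/s.
PIP = Vt/C + R·V̇ + PEEP (constant-flow equation of motion).
Only the resistive term changes: ΔPIP = R × ΔV̇ = 5.5 × (1.25 − 0.7333) = 5.5 × 0.5167 = 2.842 cmH2O.

2.8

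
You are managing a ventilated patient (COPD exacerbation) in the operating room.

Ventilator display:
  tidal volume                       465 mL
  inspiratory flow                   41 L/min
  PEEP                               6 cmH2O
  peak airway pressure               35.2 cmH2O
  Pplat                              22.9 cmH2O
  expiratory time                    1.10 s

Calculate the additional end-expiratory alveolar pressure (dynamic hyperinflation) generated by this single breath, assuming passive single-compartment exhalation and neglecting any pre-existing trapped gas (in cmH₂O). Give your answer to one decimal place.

Flow: 41 L/min ÷ 60 = 0.6833 L/s.
R = (PIP − Pplat)/V̇ = (35.2 − 22.9) / 0.6833 = 12.3/0.6833 = 18.001 cmH2O·s/L.
C = Vt/(Pplat − PEEP) = 465.0 / (22.9 − 6) = 465.0/16.9 = 27.515 mL/cmH2O.
τ = R × C = 18.001 × 0.02752 L/cmH2O = 0.4954 s.
Fraction remaining = e^(−Te/τ) = e^(−1.10/0.4954) = 0.1086; trapped volume = 465.0 × 0.1086 = 50.499 mL.
Additional alveolar pressure from trapping ≈ V_trapped / C = 50.499 / 27.515 = 1.835 cmH2O.

1.8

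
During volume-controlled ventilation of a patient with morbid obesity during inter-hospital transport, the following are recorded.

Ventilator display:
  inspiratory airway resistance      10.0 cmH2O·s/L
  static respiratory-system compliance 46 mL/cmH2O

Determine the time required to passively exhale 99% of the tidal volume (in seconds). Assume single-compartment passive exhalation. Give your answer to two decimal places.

τ = R × C = 10.0 × 46 mL/cmH2O = 10.0 × 0.046 L/cmH2O = 0.46 s.
Exhaled fraction f = 1 − e^(−t/τ) → t = −τ·ln(1 − f) = −0.46·ln(0.01) = 2.118 s.

2.12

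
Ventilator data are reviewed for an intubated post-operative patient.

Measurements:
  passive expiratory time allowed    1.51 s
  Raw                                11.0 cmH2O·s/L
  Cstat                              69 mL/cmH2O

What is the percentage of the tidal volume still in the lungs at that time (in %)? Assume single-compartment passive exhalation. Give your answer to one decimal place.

13.7

τ = R × C = 11.0 × 69 mL/cmH2O = 11.0 × 0.069 L/cmH2O = 0.759 s.
Passive exhalation: V(t)/V₀ = e^(−t/τ) = e^(−1.51/0.759) = 0.1368.
Fraction remaining = 0.1368 → 13.68%.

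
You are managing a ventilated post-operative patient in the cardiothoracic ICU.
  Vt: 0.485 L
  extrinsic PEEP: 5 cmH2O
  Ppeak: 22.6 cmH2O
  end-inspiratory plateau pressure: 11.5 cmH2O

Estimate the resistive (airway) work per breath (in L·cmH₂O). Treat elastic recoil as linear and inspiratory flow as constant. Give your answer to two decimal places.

5.38

With constant inspiratory flow the resistive pressure is constant at PIP − Pplat = 22.6 − 11.5 = 11.1 cmH2O, so resistive work = 11.1 × 0.485 = 5.384 L·cmH2O.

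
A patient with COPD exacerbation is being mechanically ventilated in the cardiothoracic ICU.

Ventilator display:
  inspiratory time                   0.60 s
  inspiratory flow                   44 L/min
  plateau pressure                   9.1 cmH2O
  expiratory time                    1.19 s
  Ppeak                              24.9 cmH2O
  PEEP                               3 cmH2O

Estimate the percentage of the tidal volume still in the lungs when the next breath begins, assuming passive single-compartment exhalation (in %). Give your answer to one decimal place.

Flow: 44 L/min ÷ 60 = 0.7333 L/s.
Vt = flow × Ti = 0.7333 L/s × 0.60 s × 1000 mL/L = 439.98 mL.
R = (PIP − Pplat)/V̇ = (24.9 − 9.1) / 0.7333 = 15.8/0.7333 = 21.546 cmH2O·s/L.
C = Vt/(Pplat − PEEP) = 439.98 / (9.1 − 3) = 439.98/6.1 = 72.128 mL/cmH2O.
τ = R × C = 21.546 × 0.07213 L/cmH2O = 1.554 s.
Fraction remaining at end-expiration = e^(−Te/τ) = e^(−1.19/1.554) = 0.465 → 46.5%.

46.5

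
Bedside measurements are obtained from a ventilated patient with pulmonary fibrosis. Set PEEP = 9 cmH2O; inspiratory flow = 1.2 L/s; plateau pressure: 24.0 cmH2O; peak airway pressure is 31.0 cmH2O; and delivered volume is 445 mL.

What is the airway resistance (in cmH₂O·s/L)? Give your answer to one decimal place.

5.8

Raw = (PIP − Pplat) / flow = (31.0 − 24.0) / 1.2 = 7.0 / 1.2 = 5.833 cmH2O·s/L.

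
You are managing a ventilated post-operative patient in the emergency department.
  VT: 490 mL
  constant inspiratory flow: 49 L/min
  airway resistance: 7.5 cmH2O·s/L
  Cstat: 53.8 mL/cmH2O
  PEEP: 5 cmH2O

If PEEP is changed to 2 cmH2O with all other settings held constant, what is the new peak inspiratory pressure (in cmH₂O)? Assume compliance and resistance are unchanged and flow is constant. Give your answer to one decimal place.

17.2

Flow: 49 L/min ÷ 60 = 0.8167 L/s.
PIP = Vt/C + R·V̇ + PEEP (constant-flow equation of motion).
Only the baseline term changes: ΔPIP = ΔPEEP = 2 − 5 = -3.0 cmH2O.
Original PIP = 490/53.8 + 7.5×0.8167 + 5 = 20.233 cmH2O; new PIP = 20.233 + (-3.0) = 17.233 cmH2O.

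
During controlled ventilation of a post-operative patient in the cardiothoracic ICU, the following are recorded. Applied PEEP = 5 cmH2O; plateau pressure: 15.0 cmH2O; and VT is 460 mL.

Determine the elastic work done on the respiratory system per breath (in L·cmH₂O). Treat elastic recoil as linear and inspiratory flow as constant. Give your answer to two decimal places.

Elastic work ≈ ½ × (Pplat − PEEP) × Vt = 0.5 × (15.0 − 5) × 0.460 L = 0.5 × 10.0 × 0.460 = 2.3 L·cmH2O.

2.30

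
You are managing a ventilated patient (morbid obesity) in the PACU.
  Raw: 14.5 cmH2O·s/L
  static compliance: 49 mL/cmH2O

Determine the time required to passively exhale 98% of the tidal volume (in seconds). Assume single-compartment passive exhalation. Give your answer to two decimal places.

2.78

τ = R × C = 14.5 × 49 mL/cmH2O = 14.5 × 0.049 L/cmH2O = 0.7105 s.
Exhaled fraction f = 1 − e^(−t/τ) → t = −τ·ln(1 − f) = −0.7105·ln(0.02) = 2.779 s.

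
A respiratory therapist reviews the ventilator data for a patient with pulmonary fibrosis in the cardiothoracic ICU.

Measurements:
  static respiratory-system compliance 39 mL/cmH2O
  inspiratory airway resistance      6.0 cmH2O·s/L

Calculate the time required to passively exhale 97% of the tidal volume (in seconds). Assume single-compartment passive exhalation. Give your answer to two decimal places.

τ = R × C = 6.0 × 39 mL/cmH2O = 6.0 × 0.039 L/cmH2O = 0.234 s.
Exhaled fraction f = 1 − e^(−t/τ) → t = −τ·ln(1 − f) = −0.234·ln(0.03) = 0.8205 s.

0.82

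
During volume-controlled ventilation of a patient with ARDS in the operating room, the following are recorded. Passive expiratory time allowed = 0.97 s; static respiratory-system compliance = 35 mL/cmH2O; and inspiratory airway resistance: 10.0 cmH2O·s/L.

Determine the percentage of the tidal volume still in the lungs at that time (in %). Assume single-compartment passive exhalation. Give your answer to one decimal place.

τ = R × C = 10.0 × 35 mL/cmH2O = 10.0 × 0.035 L/cmH2O = 0.35 s.
Passive exhalation: V(t)/V₀ = e^(−t/τ) = e^(−0.97/0.35) = 0.06257.
Fraction remaining = 0.06257 → 6.257%.

6.3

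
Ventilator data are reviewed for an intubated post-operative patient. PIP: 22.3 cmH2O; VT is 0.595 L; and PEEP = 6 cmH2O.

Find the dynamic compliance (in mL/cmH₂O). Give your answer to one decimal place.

Dynamic compliance = Vt / (PIP − PEEP) = 595 / (22.3 − 6) = 595 / 16.3 = 36.503 mL/cmH2O.

36.5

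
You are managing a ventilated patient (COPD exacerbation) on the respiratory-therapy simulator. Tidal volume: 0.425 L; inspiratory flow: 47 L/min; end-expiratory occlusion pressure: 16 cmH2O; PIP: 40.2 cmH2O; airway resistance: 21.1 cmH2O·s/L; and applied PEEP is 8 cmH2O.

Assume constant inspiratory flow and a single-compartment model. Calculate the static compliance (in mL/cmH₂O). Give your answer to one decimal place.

55.4

Flow: 47 L/min ÷ 60 = 0.7833 L/s.
Total PEEP = 16 cmH2O (set 8 + intrinsic 8); this is the baseline alveolar pressure.
Equation of motion (constant flow): PIP = Vt/C + R·V̇ + PEEP.
Vt/C = PIP − R·V̇ − PEEP = 40.2 − 21.1×0.7833 − 16 = 40.2 − 16.528 − 16 = 7.672 cmH2O.
C = Vt / 7.672 = 425 / 7.672 = 55.396 mL/cmH2O.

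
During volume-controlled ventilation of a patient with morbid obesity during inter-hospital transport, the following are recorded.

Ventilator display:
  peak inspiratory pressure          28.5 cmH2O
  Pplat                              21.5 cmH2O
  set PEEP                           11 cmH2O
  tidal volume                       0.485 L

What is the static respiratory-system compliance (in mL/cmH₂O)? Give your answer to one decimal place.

46.2

Cstat = Vt / (Pplat − PEEP) = 485 / (21.5 − 11) = 485 / 10.5 = 46.19 mL/cmH2O.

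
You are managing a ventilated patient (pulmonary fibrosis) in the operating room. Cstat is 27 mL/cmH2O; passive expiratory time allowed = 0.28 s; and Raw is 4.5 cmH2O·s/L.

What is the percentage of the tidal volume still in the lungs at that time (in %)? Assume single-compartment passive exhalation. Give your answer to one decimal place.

τ = R × C = 4.5 × 27 mL/cmH2O = 4.5 × 0.027 L/cmH2O = 0.1215 s.
Passive exhalation: V(t)/V₀ = e^(−t/τ) = e^(−0.28/0.1215) = 0.09981.
Fraction remaining = 0.09981 → 9.981%.

10.0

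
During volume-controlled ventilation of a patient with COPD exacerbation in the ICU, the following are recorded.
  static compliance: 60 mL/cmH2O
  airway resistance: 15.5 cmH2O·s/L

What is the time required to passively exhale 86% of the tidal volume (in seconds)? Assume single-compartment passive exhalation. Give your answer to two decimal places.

τ = R × C = 15.5 × 60 mL/cmH2O = 15.5 × 0.060 L/cmH2O = 0.93 s.
Exhaled fraction f = 1 − e^(−t/τ) → t = −τ·ln(1 − f) = −0.93·ln(0.14) = 1.828 s.

1.83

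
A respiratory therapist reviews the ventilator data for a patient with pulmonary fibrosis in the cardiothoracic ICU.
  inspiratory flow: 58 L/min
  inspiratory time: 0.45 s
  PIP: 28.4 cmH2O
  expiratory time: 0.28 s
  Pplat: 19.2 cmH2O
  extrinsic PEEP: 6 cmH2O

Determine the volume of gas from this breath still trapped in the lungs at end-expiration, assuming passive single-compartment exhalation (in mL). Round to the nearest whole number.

Flow: 58 L/min ÷ 60 = 0.9667 L/s.
Vt = flow × Ti = 0.9667 L/s × 0.45 s × 1000 mL/L = 435.02 mL.
R = (PIP − Pplat)/V̇ = (28.4 − 19.2) / 0.9667 = 9.2/0.9667 = 9.517 cmH2O·s/L.
C = Vt/(Pplat − PEEP) = 435.02 / (19.2 − 6) = 435.02/13.2 = 32.956 mL/cmH2O.
τ = R × C = 9.517 × 0.03296 L/cmH2O = 0.3137 s.
Fraction remaining = e^(−Te/τ) = e^(−0.28/0.3137) = 0.4096.
Trapped volume = 435.02 × 0.4096 = 178.18 mL.

178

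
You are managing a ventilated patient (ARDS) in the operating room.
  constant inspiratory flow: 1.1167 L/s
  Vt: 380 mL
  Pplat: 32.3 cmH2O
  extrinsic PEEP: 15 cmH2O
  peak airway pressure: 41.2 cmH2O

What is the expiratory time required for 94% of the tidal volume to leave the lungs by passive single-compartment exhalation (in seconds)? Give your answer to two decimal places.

R = (PIP − Pplat)/V̇ = (41.2 − 32.3) / 1.1167 = 8.9/1.1167 = 7.97 cmH2O·s/L.
C = Vt/(Pplat − PEEP) = 380.0 / (32.3 − 15) = 380.0/17.3 = 21.965 mL/cmH2O.
τ = R × C = 7.97 × 0.02197 L/cmH2O = 0.1751 s.
t = −τ·ln(1 − 0.94) = −0.1751·ln(0.06) = 0.4926 s.

0.49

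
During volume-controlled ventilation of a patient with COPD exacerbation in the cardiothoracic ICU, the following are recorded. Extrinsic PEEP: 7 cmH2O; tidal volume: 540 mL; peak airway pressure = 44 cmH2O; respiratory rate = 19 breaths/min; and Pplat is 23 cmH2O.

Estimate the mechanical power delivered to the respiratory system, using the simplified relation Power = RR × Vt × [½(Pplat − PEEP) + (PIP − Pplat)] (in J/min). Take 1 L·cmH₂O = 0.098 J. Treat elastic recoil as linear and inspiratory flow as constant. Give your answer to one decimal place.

29.2

Per-breath work = Vt × [½(Pplat−PEEP) + (PIP−Pplat)] = 0.540 × [0.5×16.0 + 21.0] = 0.540 × 29.0 = 15.66 L·cmH2O.
Power = 19 × 15.66 = 297.54 L·cmH2O/min.
× 0.098 J/(L·cmH2O) → 29.159 J/min.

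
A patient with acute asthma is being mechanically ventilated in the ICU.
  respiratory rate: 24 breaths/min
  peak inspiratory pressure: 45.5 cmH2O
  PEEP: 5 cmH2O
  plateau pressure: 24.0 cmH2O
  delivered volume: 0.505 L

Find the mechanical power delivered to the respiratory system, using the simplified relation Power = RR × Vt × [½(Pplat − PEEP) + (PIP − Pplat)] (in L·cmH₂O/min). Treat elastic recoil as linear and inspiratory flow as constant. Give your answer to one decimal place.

Per-breath work = Vt × [½(Pplat−PEEP) + (PIP−Pplat)] = 0.505 × [0.5×19.0 + 21.5] = 0.505 × 31.0 = 15.655 L·cmH2O.
Power = 24 × 15.655 = 375.72 L·cmH2O/min.

375.7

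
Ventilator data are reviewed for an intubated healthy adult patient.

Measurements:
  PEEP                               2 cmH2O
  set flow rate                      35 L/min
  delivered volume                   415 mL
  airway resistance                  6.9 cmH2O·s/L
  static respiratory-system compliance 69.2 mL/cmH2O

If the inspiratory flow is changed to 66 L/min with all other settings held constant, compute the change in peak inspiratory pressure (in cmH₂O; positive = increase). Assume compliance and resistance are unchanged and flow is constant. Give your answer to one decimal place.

Flow: 35 L/min ÷ 60 = 0.5833 L/s.
New flow: 66 L/min ÷ 60 = 1.1 L/s.
PIP = Vt/C + R·V̇ + PEEP (constant-flow equation of motion).
Only the resistive term changes: ΔPIP = R × ΔV̇ = 6.9 × (1.1 − 0.5833) = 6.9 × 0.5167 = 3.565 cmH2O.

3.6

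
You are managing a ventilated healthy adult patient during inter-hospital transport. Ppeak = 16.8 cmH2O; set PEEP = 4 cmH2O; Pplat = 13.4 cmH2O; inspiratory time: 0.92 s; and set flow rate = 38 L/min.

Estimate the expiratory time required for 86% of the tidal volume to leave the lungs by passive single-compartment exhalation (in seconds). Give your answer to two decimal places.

Flow: 38 L/min ÷ 60 = 0.6333 L/s.
Vt = flow × Ti = 0.6333 L/s × 0.92 s × 1000 mL/L = 582.64 mL.
R = (PIP − Pplat)/V̇ = (16.8 − 13.4) / 0.6333 = 3.4/0.6333 = 5.369 cmH2O·s/L.
C = Vt/(Pplat − PEEP) = 582.64 / (13.4 − 4) = 582.64/9.4 = 61.983 mL/cmH2O.
τ = R × C = 5.369 × 0.06198 L/cmH2O = 0.3328 s.
t = −τ·ln(1 − 0.86) = −0.3328·ln(0.14) = 0.6543 s.

0.65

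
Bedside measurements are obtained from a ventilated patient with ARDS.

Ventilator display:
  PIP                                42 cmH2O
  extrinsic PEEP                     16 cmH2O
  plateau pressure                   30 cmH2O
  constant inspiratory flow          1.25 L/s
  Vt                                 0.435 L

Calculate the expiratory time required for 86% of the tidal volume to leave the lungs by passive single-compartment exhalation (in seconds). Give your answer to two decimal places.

0.59

R = (PIP − Pplat)/V̇ = (42 − 30) / 1.25 = 12.0/1.25 = 9.6 cmH2O·s/L.
C = Vt/(Pplat − PEEP) = 435.0 / (30 − 16) = 435.0/14.0 = 31.071 mL/cmH2O.
τ = R × C = 9.6 × 0.03107 L/cmH2O = 0.2983 s.
t = −τ·ln(1 − 0.86) = −0.2983·ln(0.14) = 0.5865 s.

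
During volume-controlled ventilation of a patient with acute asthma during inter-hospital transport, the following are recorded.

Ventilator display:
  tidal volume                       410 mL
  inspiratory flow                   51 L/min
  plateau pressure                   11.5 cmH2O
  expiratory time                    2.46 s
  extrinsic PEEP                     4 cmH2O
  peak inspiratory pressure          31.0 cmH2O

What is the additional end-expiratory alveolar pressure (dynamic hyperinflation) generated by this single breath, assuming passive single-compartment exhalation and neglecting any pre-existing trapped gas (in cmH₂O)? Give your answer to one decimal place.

1.1

Flow: 51 L/min ÷ 60 = 0.85 L/s.
R = (PIP − Pplat)/V̇ = (31.0 − 11.5) / 0.85 = 19.5/0.85 = 22.941 cmH2O·s/L.
C = Vt/(Pplat − PEEP) = 410.0 / (11.5 − 4) = 410.0/7.5 = 54.667 mL/cmH2O.
τ = R × C = 22.941 × 0.05467 L/cmH2O = 1.254 s.
Fraction remaining = e^(−Te/τ) = e^(−2.46/1.254) = 0.1406; trapped volume = 410.0 × 0.1406 = 57.646 mL.
Additional alveolar pressure from trapping ≈ V_trapped / C = 57.646 / 54.667 = 1.054 cmH2O.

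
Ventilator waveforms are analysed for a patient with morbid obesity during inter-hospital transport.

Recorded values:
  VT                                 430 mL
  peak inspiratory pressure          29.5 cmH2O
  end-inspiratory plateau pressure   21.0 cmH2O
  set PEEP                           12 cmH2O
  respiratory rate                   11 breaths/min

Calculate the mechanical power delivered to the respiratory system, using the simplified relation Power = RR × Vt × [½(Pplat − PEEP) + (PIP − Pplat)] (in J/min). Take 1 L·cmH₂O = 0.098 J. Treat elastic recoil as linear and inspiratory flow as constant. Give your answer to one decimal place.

6.0

Per-breath work = Vt × [½(Pplat−PEEP) + (PIP−Pplat)] = 0.430 × [0.5×9.0 + 8.5] = 0.430 × 13.0 = 5.59 L·cmH2O.
Power = 11 × 5.59 = 61.49 L·cmH2O/min.
× 0.098 J/(L·cmH2O) → 6.026 J/min.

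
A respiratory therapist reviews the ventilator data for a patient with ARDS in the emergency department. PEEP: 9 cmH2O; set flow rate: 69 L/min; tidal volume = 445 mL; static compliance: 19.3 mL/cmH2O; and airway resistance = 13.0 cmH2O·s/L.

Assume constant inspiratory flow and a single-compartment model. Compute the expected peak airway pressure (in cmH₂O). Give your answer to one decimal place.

47.0

Flow: 69 L/min ÷ 60 = 1.15 L/s.
Equation of motion (constant flow): PIP = Vt/C + R·V̇ + PEEP.
PIP = 445/19.3 + 13.0×1.15 + 9 = 23.057 + 14.95 + 9 = 47.007 cmH2O.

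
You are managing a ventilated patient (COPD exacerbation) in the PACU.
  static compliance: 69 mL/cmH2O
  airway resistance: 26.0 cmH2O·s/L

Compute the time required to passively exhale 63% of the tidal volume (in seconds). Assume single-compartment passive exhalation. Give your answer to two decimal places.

1.78

τ = R × C = 26.0 × 69 mL/cmH2O = 26.0 × 0.069 L/cmH2O = 1.794 s.
Exhaled fraction f = 1 − e^(−t/τ) → t = −τ·ln(1 − f) = −1.794·ln(0.37) = 1.784 s.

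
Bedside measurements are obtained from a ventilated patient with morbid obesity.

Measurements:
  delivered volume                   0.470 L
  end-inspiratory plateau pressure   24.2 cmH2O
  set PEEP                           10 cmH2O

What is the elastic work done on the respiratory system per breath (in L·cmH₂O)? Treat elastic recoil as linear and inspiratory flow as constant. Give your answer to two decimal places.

Elastic work ≈ ½ × (Pplat − PEEP) × Vt = 0.5 × (24.2 − 10) × 0.470 L = 0.5 × 14.2 × 0.470 = 3.337 L·cmH2O.

3.34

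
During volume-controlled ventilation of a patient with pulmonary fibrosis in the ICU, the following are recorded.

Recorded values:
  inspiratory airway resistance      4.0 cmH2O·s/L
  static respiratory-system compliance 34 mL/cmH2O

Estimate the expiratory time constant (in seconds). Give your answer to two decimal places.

τ = R × C = 4.0 × 34 mL/cmH2O = 4.0 × 0.034 L/cmH2O = 0.136 s.

0.14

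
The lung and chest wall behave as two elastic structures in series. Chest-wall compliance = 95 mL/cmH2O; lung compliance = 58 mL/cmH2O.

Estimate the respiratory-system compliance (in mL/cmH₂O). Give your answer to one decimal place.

36.0

Lung and chest wall are elastances in series: 1/Crs = 1/CL + 1/Ccw.
1/Crs = 1/58 + 1/95 = 0.02777.
Crs = 36.01 mL/cmH2O.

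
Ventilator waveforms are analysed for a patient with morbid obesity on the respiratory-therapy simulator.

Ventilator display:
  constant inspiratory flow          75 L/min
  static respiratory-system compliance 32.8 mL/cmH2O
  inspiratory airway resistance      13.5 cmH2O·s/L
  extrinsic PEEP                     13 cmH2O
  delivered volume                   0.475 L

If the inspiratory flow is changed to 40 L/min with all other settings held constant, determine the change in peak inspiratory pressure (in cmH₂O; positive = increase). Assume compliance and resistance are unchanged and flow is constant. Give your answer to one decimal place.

-7.9

Flow: 75 L/min ÷ 60 = 1.25 L/s.
New flow: 40 L/min ÷ 60 = 0.6667 L/s.
PIP = Vt/C + R·V̇ + PEEP (constant-flow equation of motion).
Only the resistive term changes: ΔPIP = R × ΔV̇ = 13.5 × (0.6667 − 1.25) = 13.5 × -0.5833 = -7.875 cmH2O.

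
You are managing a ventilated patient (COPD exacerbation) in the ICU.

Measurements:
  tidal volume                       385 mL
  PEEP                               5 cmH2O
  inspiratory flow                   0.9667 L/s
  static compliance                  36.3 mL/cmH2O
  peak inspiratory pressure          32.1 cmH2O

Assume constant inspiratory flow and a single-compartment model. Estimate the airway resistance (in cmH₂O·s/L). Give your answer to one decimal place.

Equation of motion (constant flow): PIP = Vt/C + R·V̇ + PEEP.
R·V̇ = PIP − Vt/C − PEEP = 32.1 − 385/36.3 − 5 = 32.1 − 10.606 − 5 = 16.494 cmH2O.
R = 16.494 / 0.9667 = 17.062 cmH2O·s/L.

17.1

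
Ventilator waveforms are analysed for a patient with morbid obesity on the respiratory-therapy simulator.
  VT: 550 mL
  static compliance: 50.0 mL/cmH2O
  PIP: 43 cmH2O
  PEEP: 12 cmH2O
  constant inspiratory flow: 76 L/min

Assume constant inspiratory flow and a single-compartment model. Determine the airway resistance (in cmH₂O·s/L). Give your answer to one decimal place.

15.8

Flow: 76 L/min ÷ 60 = 1.2667 L/s.
Equation of motion (constant flow): PIP = Vt/C + R·V̇ + PEEP.
R·V̇ = PIP − Vt/C − PEEP = 43 − 550/50.0 − 12 = 43 − 11.0 − 12 = 20.0 cmH2O.
R = 20.0 / 1.2667 = 15.789 cmH2O·s/L.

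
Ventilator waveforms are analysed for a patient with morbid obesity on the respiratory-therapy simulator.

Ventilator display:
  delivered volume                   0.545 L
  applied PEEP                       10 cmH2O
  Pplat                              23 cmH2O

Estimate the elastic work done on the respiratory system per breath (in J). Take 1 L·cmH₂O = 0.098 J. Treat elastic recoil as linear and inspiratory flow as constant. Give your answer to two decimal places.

Elastic work ≈ ½ × (Pplat − PEEP) × Vt = 0.5 × (23 − 10) × 0.545 L = 0.5 × 13.0 × 0.545 = 3.543 L·cmH2O.
× 0.098 J/(L·cmH2O) → 0.3472 J.

0.35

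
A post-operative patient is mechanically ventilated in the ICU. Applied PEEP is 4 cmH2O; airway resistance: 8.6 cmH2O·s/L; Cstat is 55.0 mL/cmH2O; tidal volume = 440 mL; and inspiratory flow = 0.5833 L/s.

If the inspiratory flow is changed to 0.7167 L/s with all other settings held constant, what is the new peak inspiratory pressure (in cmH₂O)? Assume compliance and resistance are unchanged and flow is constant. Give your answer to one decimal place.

18.2

PIP = Vt/C + R·V̇ + PEEP (constant-flow equation of motion).
Only the resistive term changes: ΔPIP = R × ΔV̇ = 8.6 × (0.7167 − 0.5833) = 8.6 × 0.1334 = 1.147 cmH2O.
Original PIP = 440/55.0 + 8.6×0.5833 + 4 = 17.016 cmH2O; new PIP = 17.016 + (1.147) = 18.163 cmH2O.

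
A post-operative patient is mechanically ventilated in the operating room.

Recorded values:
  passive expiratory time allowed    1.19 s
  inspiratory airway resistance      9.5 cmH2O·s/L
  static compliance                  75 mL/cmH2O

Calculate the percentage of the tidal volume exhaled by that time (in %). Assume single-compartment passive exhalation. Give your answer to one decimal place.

τ = R × C = 9.5 × 75 mL/cmH2O = 9.5 × 0.075 L/cmH2O = 0.7125 s.
Passive exhalation: V(t)/V₀ = e^(−t/τ) = e^(−1.19/0.7125) = 0.1882.
Fraction exhaled = 1 − 0.1882 = 0.8118 → 81.18%.

81.2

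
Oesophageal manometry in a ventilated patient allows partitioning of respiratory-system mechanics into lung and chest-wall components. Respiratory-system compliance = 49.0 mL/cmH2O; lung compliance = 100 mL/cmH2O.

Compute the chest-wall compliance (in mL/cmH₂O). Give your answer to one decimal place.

1/Ccw = 1/Crs − 1/CL.
1/Ccw = 1/49.0 − 1/100 = 0.01041.
Ccw = 96.061 mL/cmH2O.

96.1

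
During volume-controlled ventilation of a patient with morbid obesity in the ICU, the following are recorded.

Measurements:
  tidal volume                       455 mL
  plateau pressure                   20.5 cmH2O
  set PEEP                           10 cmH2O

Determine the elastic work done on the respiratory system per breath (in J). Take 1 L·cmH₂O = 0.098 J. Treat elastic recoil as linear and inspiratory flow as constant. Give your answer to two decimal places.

0.23

Elastic work ≈ ½ × (Pplat − PEEP) × Vt = 0.5 × (20.5 − 10) × 0.455 L = 0.5 × 10.5 × 0.455 = 2.389 L·cmH2O.
× 0.098 J/(L·cmH2O) → 0.2341 J.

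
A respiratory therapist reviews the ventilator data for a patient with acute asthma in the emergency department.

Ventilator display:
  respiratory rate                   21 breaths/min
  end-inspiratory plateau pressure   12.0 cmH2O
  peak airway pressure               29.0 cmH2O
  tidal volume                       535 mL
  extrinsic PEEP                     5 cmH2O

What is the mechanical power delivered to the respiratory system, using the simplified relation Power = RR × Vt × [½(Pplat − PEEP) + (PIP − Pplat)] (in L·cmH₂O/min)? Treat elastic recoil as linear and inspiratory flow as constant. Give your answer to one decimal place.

Per-breath work = Vt × [½(Pplat−PEEP) + (PIP−Pplat)] = 0.535 × [0.5×7.0 + 17.0] = 0.535 × 20.5 = 10.968 L·cmH2O.
Power = 21 × 10.968 = 230.33 L·cmH2O/min.

230.3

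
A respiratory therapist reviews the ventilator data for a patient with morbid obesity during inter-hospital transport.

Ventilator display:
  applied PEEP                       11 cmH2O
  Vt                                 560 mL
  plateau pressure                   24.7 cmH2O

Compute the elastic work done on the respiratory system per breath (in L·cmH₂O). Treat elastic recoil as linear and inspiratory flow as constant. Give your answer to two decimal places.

Elastic work ≈ ½ × (Pplat − PEEP) × Vt = 0.5 × (24.7 − 11) × 0.560 L = 0.5 × 13.7 × 0.560 = 3.836 L·cmH2O.

3.84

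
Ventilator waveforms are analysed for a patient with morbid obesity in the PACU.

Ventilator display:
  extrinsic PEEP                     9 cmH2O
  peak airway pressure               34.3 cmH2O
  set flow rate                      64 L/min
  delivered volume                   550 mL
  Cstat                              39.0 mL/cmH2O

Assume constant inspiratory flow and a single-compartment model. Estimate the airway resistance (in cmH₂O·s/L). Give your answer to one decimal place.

Flow: 64 L/min ÷ 60 = 1.0667 L/s.
Equation of motion (constant flow): PIP = Vt/C + R·V̇ + PEEP.
R·V̇ = PIP − Vt/C − PEEP = 34.3 − 550/39.0 − 9 = 34.3 − 14.103 − 9 = 11.197 cmH2O.
R = 11.197 / 1.0667 = 10.497 cmH2O·s/L.

10.5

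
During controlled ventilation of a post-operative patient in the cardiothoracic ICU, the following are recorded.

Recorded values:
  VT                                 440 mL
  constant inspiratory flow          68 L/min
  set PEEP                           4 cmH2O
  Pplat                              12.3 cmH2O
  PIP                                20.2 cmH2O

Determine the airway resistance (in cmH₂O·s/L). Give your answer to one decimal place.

7.0

Flow: 68 L/min ÷ 60 = 1.1333 L/s.
Raw = (PIP − Pplat) / flow = (20.2 − 12.3) / 1.1333 = 7.9 / 1.1333 = 6.971 cmH2O·s/L.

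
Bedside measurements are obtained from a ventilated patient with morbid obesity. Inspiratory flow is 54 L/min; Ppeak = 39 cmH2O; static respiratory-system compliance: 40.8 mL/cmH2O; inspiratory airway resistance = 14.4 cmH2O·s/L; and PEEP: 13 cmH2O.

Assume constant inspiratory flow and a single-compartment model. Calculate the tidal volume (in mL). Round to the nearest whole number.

Flow: 54 L/min ÷ 60 = 0.9 L/s.
Equation of motion (constant flow): PIP = Vt/C + R·V̇ + PEEP.
Vt/C = PIP − R·V̇ − PEEP = 39 − 12.96 − 13 = 13.04 cmH2O.
Vt = C × 13.04 = 40.8 × 13.04 = 532.03 mL.

532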